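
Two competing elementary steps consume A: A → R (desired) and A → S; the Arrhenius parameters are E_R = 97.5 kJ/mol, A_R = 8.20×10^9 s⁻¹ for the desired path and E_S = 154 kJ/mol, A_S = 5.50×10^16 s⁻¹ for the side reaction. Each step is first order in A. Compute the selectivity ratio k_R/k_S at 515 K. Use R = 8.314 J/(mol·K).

Since both paths have the same order in A, the concentration cancels and S_{R/S} = k_R/k_S = (A_R/A_S)·exp[(E_S−E_R)/(RT)].
(E_S−E_R)/(RT) = (154−97.5)×10³/(8.314×515) = 56500/4282 = 13.20.
k_R/k_S = (8.20×10^9/5.50×10^16)·exp(13.20) = 1.491×10^-7 × 5.380×10^5 = 0.0802.

0.0802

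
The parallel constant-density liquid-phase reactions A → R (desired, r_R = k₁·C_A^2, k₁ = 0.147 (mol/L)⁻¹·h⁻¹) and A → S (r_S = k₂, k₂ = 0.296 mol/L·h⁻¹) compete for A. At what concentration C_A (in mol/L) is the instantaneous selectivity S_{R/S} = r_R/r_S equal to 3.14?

2.51 mol/L

S_{R/S} = (k₁/k₂)·C_A^2 ⇒ C_A = (S·k₂/k₁)^(0.5).
= (3.14×0.296/0.147)^(0.5) = (6.323)^(0.5) = 2.51 mol/L.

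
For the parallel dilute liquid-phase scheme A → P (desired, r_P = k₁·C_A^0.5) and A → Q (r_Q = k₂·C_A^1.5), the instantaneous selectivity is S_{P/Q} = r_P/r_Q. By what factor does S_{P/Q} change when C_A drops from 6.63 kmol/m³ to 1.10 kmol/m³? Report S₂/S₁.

6.03

S_{P/Q} = (k₁/k₂)·C_A⁻¹, so S₂/S₁ = (C_{A,2}/C_{A,1})⁻¹.
= 6.63/1.10 = 6.03.
Selectivity toward P rises as C_A falls — low-concentration operation is favoured.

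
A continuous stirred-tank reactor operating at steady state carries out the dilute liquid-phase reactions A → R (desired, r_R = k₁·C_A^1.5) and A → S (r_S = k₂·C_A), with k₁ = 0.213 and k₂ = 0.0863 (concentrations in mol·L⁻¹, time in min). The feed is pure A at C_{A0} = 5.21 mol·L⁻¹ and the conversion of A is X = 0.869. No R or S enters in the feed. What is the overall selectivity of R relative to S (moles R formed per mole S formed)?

Exit C_A = C_{A0}(1−X) = 5.21×0.131 = 0.6825 mol·L⁻¹.
A CSTR operates uniformly at the exit composition, giving r_R = 0.1201 and r_S = 0.05890 (each k·C_A^n at C_A = 0.6825).
Overall selectivity = C_R/C_S = r_Rτ/(r_Sτ) = r_R/r_S = 2.04.

2.04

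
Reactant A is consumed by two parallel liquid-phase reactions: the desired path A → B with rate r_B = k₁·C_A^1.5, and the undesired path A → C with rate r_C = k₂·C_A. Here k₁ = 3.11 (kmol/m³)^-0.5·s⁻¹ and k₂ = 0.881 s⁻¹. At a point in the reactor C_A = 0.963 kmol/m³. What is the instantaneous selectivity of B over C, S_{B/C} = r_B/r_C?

3.46

S_{B/C} = r_B/r_C = (k₁·C_A^1.5)/(k₂·C_A) = (k₁/k₂)·C_A^0.5.
= (3.11×0.9630^1.5) / (0.881×0.9630) = 2.939/0.8484 = 3.46.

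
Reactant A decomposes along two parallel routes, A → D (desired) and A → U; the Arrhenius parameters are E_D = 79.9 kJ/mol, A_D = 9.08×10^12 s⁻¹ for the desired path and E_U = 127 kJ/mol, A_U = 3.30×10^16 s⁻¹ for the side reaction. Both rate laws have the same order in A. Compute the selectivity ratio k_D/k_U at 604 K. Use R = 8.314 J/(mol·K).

k_D/k_U = (A_D/A_U)·exp[−(E_D−E_U)/(RT)] = (A_D/A_U)·exp[(E_U−E_D)/(RT)].
(E_U−E_D)/(RT) = (127−79.9)×10³/(8.314×604) = 47100/5022 = 9.379.
k_D/k_U = (9.08×10^12/3.30×10^16)·exp(9.379) = 2.752×10^-4 × 11842 = 3.26.
Since E_D < E_U, lowering the temperature improves selectivity toward D.

3.26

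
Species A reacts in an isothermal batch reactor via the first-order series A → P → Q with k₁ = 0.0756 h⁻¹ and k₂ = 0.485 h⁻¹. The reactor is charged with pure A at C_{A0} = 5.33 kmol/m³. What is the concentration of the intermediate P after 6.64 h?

0.556 kmol/m³

For first-order series with pure A initially, C_P(t) = k₁C_{A0}/(k₂−k₁)·(e^(−k₁t) − e^(−k₂t)).
e^(−k₁t) = e^(−0.0756×6.64) = e^(−0.5020) = 0.6053; e^(−k₂t) = e^(−3.220) = 0.03994.
C_P = 0.0756×5.33/(0.485−0.0756) × (0.6053−0.03994) = 0.9842×0.5654 = 0.5565 kmol/m³.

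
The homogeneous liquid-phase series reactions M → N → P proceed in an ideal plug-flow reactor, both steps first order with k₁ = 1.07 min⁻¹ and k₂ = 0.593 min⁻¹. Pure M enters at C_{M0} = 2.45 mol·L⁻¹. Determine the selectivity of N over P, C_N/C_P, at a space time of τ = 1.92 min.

0.977

The intermediate concentration in a first-order A→B→C sequence is C_N = k₁C_{M0}(e^(−k₁τ) − e^(−k₂τ))/(k₂−k₁).
e^(−k₁τ) = e^(−1.07×1.92) = e^(−2.054) = 0.1282; e^(−k₂τ) = e^(−1.139) = 0.3203.
C_N = 1.07×2.45/(0.593−1.07) × (0.1282−0.3203) = (-5.496)×(-0.1921) = 1.056 mol·L⁻¹.
C_M = C_{M0}e^(−k₁τ) = 0.3140 mol·L⁻¹, so C_P = C_{M0}−C_M−C_N = 1.080 mol·L⁻¹; C_N/C_P = 0.977.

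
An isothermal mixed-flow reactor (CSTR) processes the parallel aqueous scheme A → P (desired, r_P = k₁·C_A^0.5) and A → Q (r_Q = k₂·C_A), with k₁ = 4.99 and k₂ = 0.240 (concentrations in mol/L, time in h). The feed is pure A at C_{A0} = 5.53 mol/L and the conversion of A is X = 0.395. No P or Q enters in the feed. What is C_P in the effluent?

2.01 mol/L

Exit C_A = C_{A0}(1−X) = 5.53×0.605 = 3.346 mol/L.
A CSTR operates uniformly at the exit composition, giving r_P = 9.127 and r_Q = 0.8030 (each k·C_A^n at C_A = 3.346).
Fraction of consumed A going to P: r_P/(r_P+r_Q) = 0.9191.
C_P = 0.9191·C_{A0}·X = 0.9191×5.53×0.395 = 2.01 mol/L.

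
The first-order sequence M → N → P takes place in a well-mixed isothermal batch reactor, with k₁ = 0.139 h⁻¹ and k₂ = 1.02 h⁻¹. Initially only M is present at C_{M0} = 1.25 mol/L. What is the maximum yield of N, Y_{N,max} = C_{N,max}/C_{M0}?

Evaluating C_N at t_opt = ln(k₂/k₁)/(k₂−k₁) gives C_{N,max}/C_{M0} = (k₁/k₂)^[k₂/(k₂−k₁)].
= (0.139/1.02)^(1.02/(1.02−0.139)) = (0.1363)^(1.158) = 0.09951.

0.0995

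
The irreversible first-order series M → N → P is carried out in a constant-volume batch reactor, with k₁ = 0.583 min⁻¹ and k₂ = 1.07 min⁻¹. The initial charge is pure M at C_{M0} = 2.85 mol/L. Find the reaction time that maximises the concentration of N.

Setting dC_N/dt = 0 gives t_opt = ln(k₂/k₁)/(k₂−k₁).
= ln(1.07/0.583)/(1.07−0.583) = ln(1.835)/0.4870 = 0.6072/0.4870 = 1.25 min.

1.25 min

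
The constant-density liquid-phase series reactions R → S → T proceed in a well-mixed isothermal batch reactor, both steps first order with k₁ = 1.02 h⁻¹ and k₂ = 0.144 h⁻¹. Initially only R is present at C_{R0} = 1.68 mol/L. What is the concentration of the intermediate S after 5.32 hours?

0.901 mol/L

For first-order series with pure R initially, C_S(t) = k₁C_{R0}/(k₂−k₁)·(e^(−k₁t) − e^(−k₂t)).
e^(−k₁t) = e^(−1.02×5.32) = e^(−5.426) = 0.004399; e^(−k₂t) = e^(−0.7661) = 0.4648.
C_S = 1.02×1.68/(0.144−1.02) × (0.004399−0.4648) = (-1.956)×(-0.4604) = 0.9007 mol/L.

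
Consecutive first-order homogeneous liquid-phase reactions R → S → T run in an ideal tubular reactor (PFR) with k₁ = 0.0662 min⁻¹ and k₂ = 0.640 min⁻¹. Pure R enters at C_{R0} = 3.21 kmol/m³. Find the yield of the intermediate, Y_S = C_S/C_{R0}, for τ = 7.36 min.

0.0698

Solving the coupled first-order balances gives C_S(τ) = [k₁/(k₂−k₁)]·C_{R0}·(e^(−k₁τ) − e^(−k₂τ)).
e^(−k₁τ) = e^(−0.0662×7.36) = e^(−0.4872) = 0.6143; e^(−k₂τ) = e^(−4.710) = 0.009001.
C_S = 0.0662×3.21/(0.640−0.0662) × (0.6143−0.009001) = 0.3703×0.6053 = 0.2242 kmol/m³.
Y_S = C_S/C_{R0} = 0.2242/3.21 = 0.0698.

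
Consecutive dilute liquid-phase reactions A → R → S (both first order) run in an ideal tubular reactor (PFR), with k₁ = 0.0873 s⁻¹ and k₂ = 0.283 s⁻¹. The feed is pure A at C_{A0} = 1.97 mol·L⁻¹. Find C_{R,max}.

0.360 mol·L⁻¹

For a first-order series the maximum intermediate yield is C_{R,max}/C_{A0} = (k₁/k₂)^[k₂/(k₂−k₁)].
= (0.0873/0.283)^(0.283/(0.283−0.0873)) = (0.3085)^(1.446) = 0.1825.
C_{R,max} = 0.1825×1.97 = 0.360 mol·L⁻¹.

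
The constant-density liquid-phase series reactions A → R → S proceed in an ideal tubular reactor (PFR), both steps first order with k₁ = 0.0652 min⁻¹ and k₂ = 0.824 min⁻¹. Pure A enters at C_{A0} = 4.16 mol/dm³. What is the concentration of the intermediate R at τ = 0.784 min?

0.152 mol/dm³

For first-order series with pure A initially, C_R(τ) = k₁C_{A0}/(k₂−k₁)·(e^(−k₁τ) − e^(−k₂τ)).
e^(−k₁τ) = e^(−0.0652×0.784) = e^(−0.05112) = 0.9502; e^(−k₂τ) = e^(−0.6460) = 0.5241.
C_R = 0.0652×4.16/(0.824−0.0652) × (0.9502−0.5241) = 0.3574×0.4260 = 0.1523 mol/dm³.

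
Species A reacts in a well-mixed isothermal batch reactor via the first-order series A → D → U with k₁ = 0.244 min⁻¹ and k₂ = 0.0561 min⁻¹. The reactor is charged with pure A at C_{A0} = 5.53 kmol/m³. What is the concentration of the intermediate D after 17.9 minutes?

For first-order series with pure A initially, C_D(t) = k₁C_{A0}/(k₂−k₁)·(e^(−k₁t) − e^(−k₂t)).
e^(−k₁t) = e^(−0.244×17.9) = e^(−4.368) = 0.01268; e^(−k₂t) = e^(−1.004) = 0.3663.
C_D = 0.244×5.53/(0.0561−0.244) × (0.01268−0.3663) = (-7.181)×(-0.3537) = 2.540 kmol/m³.

2.54 kmol/m³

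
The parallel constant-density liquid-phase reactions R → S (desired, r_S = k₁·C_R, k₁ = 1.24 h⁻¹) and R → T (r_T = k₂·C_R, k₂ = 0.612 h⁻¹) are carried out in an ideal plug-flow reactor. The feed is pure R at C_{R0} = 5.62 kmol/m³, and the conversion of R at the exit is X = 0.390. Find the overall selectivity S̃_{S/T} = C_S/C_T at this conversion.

C_R = C_{R0}(1−X) = 3.428 kmol/m³.
Both paths are first order in R, so the instantaneous fraction to S is constant: dC_S/d(−C_R) = k₁/(k₁+k₂) = 0.6695.
C_S = 0.6695·(C_{R0}−C_R) = 0.6695×2.192 = 1.47 kmol/m³.
C_T = (C_{R0}−C_R)−C_S = 0.7243 kmol/m³; S̃_{S/T} = 1.468/0.7243 = 2.03.

2.03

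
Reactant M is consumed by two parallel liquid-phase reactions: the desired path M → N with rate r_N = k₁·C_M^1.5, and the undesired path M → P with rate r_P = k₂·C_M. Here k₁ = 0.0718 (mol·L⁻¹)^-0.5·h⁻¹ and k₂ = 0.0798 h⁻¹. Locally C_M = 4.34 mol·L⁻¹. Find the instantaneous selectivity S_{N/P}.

S_{N/P} = r_N/r_P = (k₁·C_M^1.5)/(k₂·C_M) = (k₁/k₂)·C_M^0.5.
= (0.0718×4.340^1.5) / (0.0798×4.340) = 0.6492/0.3463 = 1.87.
Since the desired path is higher order in M, keeping C_M high (PFR or concentrated feed) favours N.

1.87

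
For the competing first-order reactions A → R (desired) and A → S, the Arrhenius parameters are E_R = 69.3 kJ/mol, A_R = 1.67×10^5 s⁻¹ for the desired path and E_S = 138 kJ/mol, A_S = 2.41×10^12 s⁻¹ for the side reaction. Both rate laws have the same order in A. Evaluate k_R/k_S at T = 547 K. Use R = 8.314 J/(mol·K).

0.252

Since both paths have the same order in A, the concentration cancels and S_{R/S} = k_R/k_S = (A_R/A_S)·exp[(E_S−E_R)/(RT)].
(E_S−E_R)/(RT) = (138−69.3)×10³/(8.314×547) = 68700/4548 = 15.11.
k_R/k_S = (1.67×10^5/2.41×10^12)·exp(15.11) = 6.929×10^-8 × 3.636×10^6 = 0.252.
Since E_R < E_S, lowering the temperature improves selectivity toward R.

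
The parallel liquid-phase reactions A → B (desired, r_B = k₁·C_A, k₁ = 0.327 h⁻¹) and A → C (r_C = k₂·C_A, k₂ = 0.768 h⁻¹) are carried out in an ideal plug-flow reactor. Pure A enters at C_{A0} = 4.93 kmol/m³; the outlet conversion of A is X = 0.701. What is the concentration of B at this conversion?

1.03 kmol/m³

C_A = C_{A0}(1−X) = 1.474 kmol/m³.
Both paths are first order in A, so the instantaneous fraction to B is constant: dC_B/d(−C_A) = k₁/(k₁+k₂) = 0.2986.
C_B = 0.2986·(C_{A0}−C_A) = 0.2986×3.456 = 1.03 kmol/m³.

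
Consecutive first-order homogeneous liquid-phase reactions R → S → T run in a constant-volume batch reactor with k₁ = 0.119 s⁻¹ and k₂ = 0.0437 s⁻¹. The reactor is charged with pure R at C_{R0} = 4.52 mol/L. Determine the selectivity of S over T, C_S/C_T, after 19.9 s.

1.31

Solving the coupled first-order balances gives C_S(t) = [k₁/(k₂−k₁)]·C_{R0}·(e^(−k₁t) − e^(−k₂t)).
e^(−k₁t) = e^(−0.119×19.9) = e^(−2.368) = 0.09366; e^(−k₂t) = e^(−0.8696) = 0.4191.
C_S = 0.119×4.52/(0.0437−0.119) × (0.09366−0.4191) = (-7.143)×(-0.3254) = 2.325 mol/L.
C_R = C_{R0}e^(−k₁t) = 0.4233 mol/L, so C_T = C_{R0}−C_R−C_S = 1.772 mol/L; C_S/C_T = 1.31.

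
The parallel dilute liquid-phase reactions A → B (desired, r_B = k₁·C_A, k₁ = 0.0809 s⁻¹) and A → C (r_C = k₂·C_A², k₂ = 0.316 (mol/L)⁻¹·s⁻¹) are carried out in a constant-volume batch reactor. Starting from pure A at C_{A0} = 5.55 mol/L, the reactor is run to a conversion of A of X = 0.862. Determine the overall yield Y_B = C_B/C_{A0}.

0.0801

C_A = C_{A0}(1−X) = 0.7659 mol/L.
Along a PFR/batch, dC_B/dC_A = −r_B/(r_B+r_C) = −k₁/(k₁+k₂·C_A).
Integrating from C_{A0} to C_A: C_B = (0.0809/0.316)·ln[(0.0809+0.316·5.55)/(0.0809+0.316·0.766)] = 0.2560·ln(1.835/0.3229) = 0.4447 mol/L.
Y_B = C_B/C_{A0} = 0.4447/5.55 = 0.0801.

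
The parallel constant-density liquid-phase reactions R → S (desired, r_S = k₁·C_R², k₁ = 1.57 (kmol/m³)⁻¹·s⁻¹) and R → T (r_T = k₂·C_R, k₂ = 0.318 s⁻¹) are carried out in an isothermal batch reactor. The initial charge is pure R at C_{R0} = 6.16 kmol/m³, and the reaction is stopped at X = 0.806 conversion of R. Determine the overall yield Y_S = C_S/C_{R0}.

C_R = C_{R0}(1−X) = 1.195 kmol/m³.
Along a PFR/batch, dC_T/dC_R = −r_T/(r_S+r_T) = −k₂/(k₂+k₁·C_R).
Integrating from C_{R0} to C_R: C_T = (0.318/1.57)·ln[(0.318+1.57·6.16)/(0.318+1.57·1.20)] = 0.2025·ln(9.989/2.194) = 0.3070 kmol/m³.
Then C_S = (C_{R0}−C_R) − C_T = 4.965 − 0.3070 = 4.658 kmol/m³.
Y_S = C_S/C_{R0} = 4.658/6.16 = 0.756.

0.756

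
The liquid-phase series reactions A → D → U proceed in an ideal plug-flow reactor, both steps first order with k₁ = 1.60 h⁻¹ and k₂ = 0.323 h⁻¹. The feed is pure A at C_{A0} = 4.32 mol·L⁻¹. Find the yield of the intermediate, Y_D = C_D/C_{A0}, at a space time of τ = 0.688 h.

0.587

Solving the coupled first-order balances gives C_D(τ) = [k₁/(k₂−k₁)]·C_{A0}·(e^(−k₁τ) − e^(−k₂τ)).
e^(−k₁τ) = e^(−1.60×0.688) = e^(−1.101) = 0.3326; e^(−k₂τ) = e^(−0.2222) = 0.8007.
C_D = 1.60×4.32/(0.323−1.60) × (0.3326−0.8007) = (-5.413)×(-0.4681) = 2.534 mol·L⁻¹.
Y_D = C_D/C_{A0} = 2.534/4.32 = 0.587.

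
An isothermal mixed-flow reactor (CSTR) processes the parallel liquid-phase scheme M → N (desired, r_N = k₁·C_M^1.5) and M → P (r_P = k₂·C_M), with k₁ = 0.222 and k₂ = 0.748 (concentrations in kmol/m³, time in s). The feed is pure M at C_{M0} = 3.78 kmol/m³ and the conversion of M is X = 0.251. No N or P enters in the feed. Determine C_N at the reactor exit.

0.316 kmol/m³

Exit C_M = C_{M0}(1−X) = 3.78×0.749 = 2.831 kmol/m³.
A CSTR operates uniformly at the exit composition, giving r_N = 1.058 and r_P = 2.118 (each k·C_M^n at C_M = 2.831).
Fraction of consumed M going to N: r_N/(r_N+r_P) = 0.3331.
C_N = 0.3331·C_{M0}·X = 0.3331×3.78×0.251 = 0.316 kmol/m³.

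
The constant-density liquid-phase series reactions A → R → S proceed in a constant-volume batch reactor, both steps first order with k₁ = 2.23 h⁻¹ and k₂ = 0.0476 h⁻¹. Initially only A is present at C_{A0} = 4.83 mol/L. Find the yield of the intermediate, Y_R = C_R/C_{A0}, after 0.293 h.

The intermediate concentration in a first-order A→B→C sequence is C_R = k₁C_{A0}(e^(−k₁t) − e^(−k₂t))/(k₂−k₁).
e^(−k₁t) = e^(−2.23×0.293) = e^(−0.6534) = 0.5203; e^(−k₂t) = e^(−0.01395) = 0.9862.
C_R = 2.23×4.83/(0.0476−2.23) × (0.5203−0.9862) = (-4.935)×(-0.4659) = 2.299 mol/L.
Y_R = C_R/C_{A0} = 2.299/4.83 = 0.476.

0.476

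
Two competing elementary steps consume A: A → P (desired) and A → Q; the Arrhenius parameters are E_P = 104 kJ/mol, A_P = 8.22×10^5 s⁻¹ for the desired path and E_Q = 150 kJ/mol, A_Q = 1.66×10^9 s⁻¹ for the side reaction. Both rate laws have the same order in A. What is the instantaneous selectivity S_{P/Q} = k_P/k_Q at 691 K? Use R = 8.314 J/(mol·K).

1.49

Since both paths have the same order in A, the concentration cancels and S_{P/Q} = k_P/k_Q = (A_P/A_Q)·exp[(E_Q−E_P)/(RT)].
(E_Q−E_P)/(RT) = (150−104)×10³/(8.314×691) = 46000/5745 = 8.007.
k_P/k_Q = (8.22×10^5/1.66×10^9)·exp(8.007) = 4.952×10^-4 × 3002 = 1.49.
Since E_P < E_Q, lowering the temperature improves selectivity toward P.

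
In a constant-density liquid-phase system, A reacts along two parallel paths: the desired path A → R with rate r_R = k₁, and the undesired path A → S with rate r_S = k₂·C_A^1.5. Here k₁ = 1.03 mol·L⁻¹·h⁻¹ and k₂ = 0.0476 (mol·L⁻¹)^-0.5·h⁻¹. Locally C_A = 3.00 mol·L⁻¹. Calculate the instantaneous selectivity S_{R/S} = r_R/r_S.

4.16

S_{R/S} = r_R/r_S = (k₁)/(k₂·C_A^1.5) = (k₁/k₂)·C_A^-1.5.
= (1.03) / (0.0476×3.000^1.5) = 1.030/0.2473 = 4.16.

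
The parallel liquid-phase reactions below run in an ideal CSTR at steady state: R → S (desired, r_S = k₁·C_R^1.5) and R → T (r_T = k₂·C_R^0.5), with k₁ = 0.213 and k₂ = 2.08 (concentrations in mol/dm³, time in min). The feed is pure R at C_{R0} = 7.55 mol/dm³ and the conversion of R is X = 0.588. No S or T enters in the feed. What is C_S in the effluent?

1.07 mol/dm³

Exit C_R = C_{R0}(1−X) = 7.55×0.412 = 3.111 mol/dm³.
Rates in a CSTR are evaluated at the outlet concentration: r_S = 0.213×3.111^1.5 = 1.169, r_T = 2.08×3.111^0.5 = 3.668.
Fraction of consumed R going to S: r_S/(r_S+r_T) = 0.2416.
C_S = 0.2416·C_{R0}·X = 0.2416×7.55×0.588 = 1.07 mol/dm³.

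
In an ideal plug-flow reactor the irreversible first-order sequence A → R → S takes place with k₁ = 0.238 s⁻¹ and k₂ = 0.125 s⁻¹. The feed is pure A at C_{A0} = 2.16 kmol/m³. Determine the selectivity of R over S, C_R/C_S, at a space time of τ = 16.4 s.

0.304

For first-order series with pure A initially, C_R(τ) = k₁C_{A0}/(k₂−k₁)·(e^(−k₁τ) − e^(−k₂τ)).
e^(−k₁τ) = e^(−0.238×16.4) = e^(−3.903) = 0.02018; e^(−k₂τ) = e^(−2.050) = 0.1287.
C_R = 0.238×2.16/(0.125−0.238) × (0.02018−0.1287) = (-4.549)×(-0.1086) = 0.4939 kmol/m³.
C_A = C_{A0}e^(−k₁τ) = 0.04358 kmol/m³, so C_S = C_{A0}−C_A−C_R = 1.623 kmol/m³; C_R/C_S = 0.304.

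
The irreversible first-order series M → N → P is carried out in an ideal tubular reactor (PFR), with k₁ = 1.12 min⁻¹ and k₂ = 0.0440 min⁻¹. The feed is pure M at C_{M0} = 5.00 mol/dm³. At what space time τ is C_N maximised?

3.01 min

The intermediate peaks when r₁ = r₂, i.e. k₁e^(−k₁τ) = k₂e^(−k₂τ), giving τ_opt = ln(k₂/k₁)/(k₂−k₁).
= ln(0.0440/1.12)/(0.0440−1.12) = ln(0.03929)/-1.076 = -3.237/-1.076 = 3.01 min.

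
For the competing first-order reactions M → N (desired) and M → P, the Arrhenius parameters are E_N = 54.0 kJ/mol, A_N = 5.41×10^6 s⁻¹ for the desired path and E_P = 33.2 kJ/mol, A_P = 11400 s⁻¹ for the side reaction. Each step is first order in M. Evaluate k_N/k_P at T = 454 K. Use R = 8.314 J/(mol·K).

k_N/k_P = (A_N/A_P)·exp[−(E_N−E_P)/(RT)] = (A_N/A_P)·exp[(E_P−E_N)/(RT)].
(E_P−E_N)/(RT) = (33.2−54.0)×10³/(8.314×454) = -20800/3775 = -5.511.
k_N/k_P = (5.41×10^6/11400)·exp(-5.511) = 474.6 × 0.004044 = 1.92.
Since E_N > E_P, raising the temperature improves selectivity toward N.

1.92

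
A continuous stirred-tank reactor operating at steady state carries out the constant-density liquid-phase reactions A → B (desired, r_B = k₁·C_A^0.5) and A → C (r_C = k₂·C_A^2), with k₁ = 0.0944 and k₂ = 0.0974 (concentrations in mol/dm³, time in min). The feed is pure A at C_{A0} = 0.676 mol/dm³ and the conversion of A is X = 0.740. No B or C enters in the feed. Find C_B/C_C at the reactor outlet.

13.2

Exit C_A = C_{A0}(1−X) = 0.676×0.260 = 0.1758 mol/dm³.
A CSTR operates uniformly at the exit composition, giving r_B = 0.03958 and r_C = 0.003009 (each k·C_A^n at C_A = 0.1758).
Overall selectivity = C_B/C_C = r_Bτ/(r_Cτ) = r_B/r_C = 13.2.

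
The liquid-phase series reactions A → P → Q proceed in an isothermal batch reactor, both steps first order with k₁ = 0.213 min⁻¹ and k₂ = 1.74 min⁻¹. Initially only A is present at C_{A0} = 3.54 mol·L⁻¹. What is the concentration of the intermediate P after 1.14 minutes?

The intermediate concentration in a first-order A→B→C sequence is C_P = k₁C_{A0}(e^(−k₁t) − e^(−k₂t))/(k₂−k₁).
e^(−k₁t) = e^(−0.213×1.14) = e^(−0.2428) = 0.7844; e^(−k₂t) = e^(−1.984) = 0.1376.
C_P = 0.213×3.54/(1.74−0.213) × (0.7844−0.1376) = 0.4938×0.6468 = 0.3194 mol·L⁻¹.

0.319 mol·L⁻¹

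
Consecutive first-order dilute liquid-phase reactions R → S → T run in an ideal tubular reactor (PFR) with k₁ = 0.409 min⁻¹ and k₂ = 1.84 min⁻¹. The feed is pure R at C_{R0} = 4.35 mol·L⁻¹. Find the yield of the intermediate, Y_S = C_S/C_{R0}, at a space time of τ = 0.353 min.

The intermediate concentration in a first-order A→B→C sequence is C_S = k₁C_{R0}(e^(−k₁τ) − e^(−k₂τ))/(k₂−k₁).
e^(−k₁τ) = e^(−0.409×0.353) = e^(−0.1444) = 0.8656; e^(−k₂τ) = e^(−0.6495) = 0.5223.
C_S = 0.409×4.35/(1.84−0.409) × (0.8656−0.5223) = 1.243×0.3433 = 0.4268 mol·L⁻¹.
Y_S = C_S/C_{R0} = 0.4268/4.35 = 0.0981.

0.0981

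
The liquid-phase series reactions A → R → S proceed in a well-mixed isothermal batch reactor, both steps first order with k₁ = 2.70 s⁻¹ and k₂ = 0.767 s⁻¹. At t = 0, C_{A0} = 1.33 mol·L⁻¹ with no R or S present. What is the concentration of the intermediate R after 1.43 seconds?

The intermediate concentration in a first-order A→B→C sequence is C_R = k₁C_{A0}(e^(−k₁t) − e^(−k₂t))/(k₂−k₁).
e^(−k₁t) = e^(−2.70×1.43) = e^(−3.861) = 0.02105; e^(−k₂t) = e^(−1.097) = 0.3339.
C_R = 2.70×1.33/(0.767−2.70) × (0.02105−0.3339) = (-1.858)×(-0.3129) = 0.5813 mol·L⁻¹.

0.581 mol·L⁻¹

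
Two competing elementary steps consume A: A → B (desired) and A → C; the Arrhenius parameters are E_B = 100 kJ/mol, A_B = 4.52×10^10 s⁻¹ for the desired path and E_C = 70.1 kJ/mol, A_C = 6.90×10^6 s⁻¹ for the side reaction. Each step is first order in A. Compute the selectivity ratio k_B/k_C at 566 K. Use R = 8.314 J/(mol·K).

11.4

k_B/k_C = (A_B/A_C)·exp[−(E_B−E_C)/(RT)] = (A_B/A_C)·exp[(E_C−E_B)/(RT)].
(E_C−E_B)/(RT) = (70.1−100)×10³/(8.314×566) = -29900/4706 = -6.354.
k_B/k_C = (4.52×10^10/6.90×10^6)·exp(-6.354) = 6551 × 0.001740 = 11.4.
Since E_B > E_C, raising the temperature improves selectivity toward B.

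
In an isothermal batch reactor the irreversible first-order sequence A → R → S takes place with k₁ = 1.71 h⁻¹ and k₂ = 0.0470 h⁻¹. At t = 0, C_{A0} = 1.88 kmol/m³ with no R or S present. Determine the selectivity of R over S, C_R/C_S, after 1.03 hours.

Solving the coupled first-order balances gives C_R(t) = [k₁/(k₂−k₁)]·C_{A0}·(e^(−k₁t) − e^(−k₂t)).
e^(−k₁t) = e^(−1.71×1.03) = e^(−1.761) = 0.1718; e^(−k₂t) = e^(−0.04841) = 0.9527.
C_R = 1.71×1.88/(0.0470−1.71) × (0.1718−0.9527) = (-1.933)×(-0.7809) = 1.510 kmol/m³.
C_A = C_{A0}e^(−k₁t) = 0.3230 kmol/m³, so C_S = C_{A0}−C_A−C_R = 0.04735 kmol/m³; C_R/C_S = 31.9.

31.9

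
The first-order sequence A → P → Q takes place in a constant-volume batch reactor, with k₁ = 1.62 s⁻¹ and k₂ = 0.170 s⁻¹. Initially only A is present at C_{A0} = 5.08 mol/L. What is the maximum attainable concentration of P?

3.90 mol/L

For a first-order series the maximum intermediate yield is C_{P,max}/C_{A0} = (k₁/k₂)^[k₂/(k₂−k₁)].
= (1.62/0.170)^(0.170/(0.170−1.62)) = (9.529)^(-0.1172) = 0.7677.
C_{P,max} = 0.7677×5.08 = 3.90 mol/L.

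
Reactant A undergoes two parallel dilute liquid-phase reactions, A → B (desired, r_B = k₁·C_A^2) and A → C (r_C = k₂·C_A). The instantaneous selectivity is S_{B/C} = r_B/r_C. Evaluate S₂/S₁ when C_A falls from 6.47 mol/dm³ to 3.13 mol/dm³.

S_{B/C} = (k₁/k₂)·C_A, so S₂/S₁ = (C_{A,2}/C_{A,1}).
= 3.13/6.47 = 0.484.
Selectivity toward B falls as C_A falls — high-concentration operation is favoured.

0.484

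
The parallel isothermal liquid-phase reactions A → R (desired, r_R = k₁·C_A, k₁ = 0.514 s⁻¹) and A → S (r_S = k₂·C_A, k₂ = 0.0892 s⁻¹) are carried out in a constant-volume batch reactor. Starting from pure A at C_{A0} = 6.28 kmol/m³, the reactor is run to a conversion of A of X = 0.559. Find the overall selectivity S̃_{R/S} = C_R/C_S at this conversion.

C_A = C_{A0}(1−X) = 2.769 kmol/m³.
Both paths are first order in A, so the instantaneous fraction to R is constant: dC_R/d(−C_A) = k₁/(k₁+k₂) = 0.8521.
C_R = 0.8521·(C_{A0}−C_A) = 0.8521×3.511 = 2.99 kmol/m³.
C_S = (C_{A0}−C_A)−C_R = 0.5191 kmol/m³; S̃_{R/S} = 2.991/0.5191 = 5.76.

5.76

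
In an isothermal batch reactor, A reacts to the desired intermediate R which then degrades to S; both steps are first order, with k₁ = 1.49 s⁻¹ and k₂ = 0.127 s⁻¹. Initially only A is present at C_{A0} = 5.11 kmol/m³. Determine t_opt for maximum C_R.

Setting dC_R/dt = 0 gives t_opt = ln(k₂/k₁)/(k₂−k₁).
= ln(0.127/1.49)/(0.127−1.49) = ln(0.08523)/-1.363 = -2.462/-1.363 = 1.81 s.

1.81 s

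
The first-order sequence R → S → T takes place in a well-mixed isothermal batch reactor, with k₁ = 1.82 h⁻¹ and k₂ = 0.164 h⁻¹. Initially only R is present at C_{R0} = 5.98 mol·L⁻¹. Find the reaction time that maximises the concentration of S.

Setting dC_S/dt = 0 gives t_opt = ln(k₂/k₁)/(k₂−k₁).
= ln(0.164/1.82)/(0.164−1.82) = ln(0.09011)/-1.656 = -2.407/-1.656 = 1.45 h.

1.45 h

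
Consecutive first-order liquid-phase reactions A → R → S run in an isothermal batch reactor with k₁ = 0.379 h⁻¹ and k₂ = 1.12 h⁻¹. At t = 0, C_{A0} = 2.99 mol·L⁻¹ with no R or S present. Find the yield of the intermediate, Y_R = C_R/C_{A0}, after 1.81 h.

0.190

Solving the coupled first-order balances gives C_R(t) = [k₁/(k₂−k₁)]·C_{A0}·(e^(−k₁t) − e^(−k₂t)).
e^(−k₁t) = e^(−0.379×1.81) = e^(−0.6860) = 0.5036; e^(−k₂t) = e^(−2.027) = 0.1317.
C_R = 0.379×2.99/(1.12−0.379) × (0.5036−0.1317) = 1.529×0.3719 = 0.5687 mol·L⁻¹.
Y_R = C_R/C_{A0} = 0.5687/2.99 = 0.190.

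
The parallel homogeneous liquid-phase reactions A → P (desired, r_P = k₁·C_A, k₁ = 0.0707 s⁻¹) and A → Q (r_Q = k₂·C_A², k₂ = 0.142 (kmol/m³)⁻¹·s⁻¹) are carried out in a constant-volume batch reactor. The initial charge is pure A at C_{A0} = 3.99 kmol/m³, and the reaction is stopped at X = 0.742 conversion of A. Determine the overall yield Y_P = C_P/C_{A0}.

C_A = C_{A0}(1−X) = 1.029 kmol/m³.
Along a PFR/batch, dC_P/dC_A = −r_P/(r_P+r_Q) = −k₁/(k₁+k₂·C_A).
Integrating from C_{A0} to C_A: C_P = (0.0707/0.142)·ln[(0.0707+0.142·3.99)/(0.0707+0.142·1.03)] = 0.4979·ln(0.6373/0.2169) = 0.5367 kmol/m³.
Y_P = C_P/C_{A0} = 0.5367/3.99 = 0.135.

0.135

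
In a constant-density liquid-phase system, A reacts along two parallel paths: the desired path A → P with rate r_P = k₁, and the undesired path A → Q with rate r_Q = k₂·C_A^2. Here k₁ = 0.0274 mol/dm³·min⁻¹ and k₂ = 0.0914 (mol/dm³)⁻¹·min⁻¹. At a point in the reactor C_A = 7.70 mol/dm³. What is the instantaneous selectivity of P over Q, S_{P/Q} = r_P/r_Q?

0.00506

S_{P/Q} = r_P/r_Q = (k₁)/(k₂·C_A^2) = (k₁/k₂)·C_A^-2.
= (0.0274) / (0.0914×7.700^2) = 0.02740/5.419 = 0.00506.
The undesired path is higher order in A, so low C_A (CSTR or dilute feed) favours P.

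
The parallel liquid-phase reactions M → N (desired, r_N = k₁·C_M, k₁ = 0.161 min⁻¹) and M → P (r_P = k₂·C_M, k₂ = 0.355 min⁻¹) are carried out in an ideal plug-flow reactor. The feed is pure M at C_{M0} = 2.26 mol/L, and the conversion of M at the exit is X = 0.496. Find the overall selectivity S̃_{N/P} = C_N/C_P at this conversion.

0.454

C_M = C_{M0}(1−X) = 1.139 mol/L.
Both paths are first order in M, so the instantaneous fraction to N is constant: dC_N/d(−C_M) = k₁/(k₁+k₂) = 0.3120.
C_N = 0.3120·(C_{M0}−C_M) = 0.3120×1.121 = 0.350 mol/L.
C_P = (C_{M0}−C_M)−C_N = 0.7712 mol/L; S̃_{N/P} = 0.3498/0.7712 = 0.454.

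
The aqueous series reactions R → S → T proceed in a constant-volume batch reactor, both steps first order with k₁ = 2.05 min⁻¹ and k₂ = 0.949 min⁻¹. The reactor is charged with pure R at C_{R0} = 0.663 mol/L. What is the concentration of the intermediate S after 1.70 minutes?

For first-order series with pure R initially, C_S(t) = k₁C_{R0}/(k₂−k₁)·(e^(−k₁t) − e^(−k₂t)).
e^(−k₁t) = e^(−2.05×1.70) = e^(−3.485) = 0.03065; e^(−k₂t) = e^(−1.613) = 0.1992.
C_S = 2.05×0.663/(0.949−2.05) × (0.03065−0.1992) = (-1.234)×(-0.1686) = 0.2081 mol/L.

0.208 mol/L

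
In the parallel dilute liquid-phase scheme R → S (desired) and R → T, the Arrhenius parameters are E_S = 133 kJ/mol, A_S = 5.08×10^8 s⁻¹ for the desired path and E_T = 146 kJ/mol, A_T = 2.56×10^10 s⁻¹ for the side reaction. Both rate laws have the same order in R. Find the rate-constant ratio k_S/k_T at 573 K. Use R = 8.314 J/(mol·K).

With equal orders, S_{S/T} = k_S/k_T = (A_S/A_T)·exp[(E_T−E_S)/(RT)].
(E_T−E_S)/(RT) = (146−133)×10³/(8.314×573) = 13000/4764 = 2.729.
k_S/k_T = (5.08×10^8/2.56×10^10)·exp(2.729) = 0.01984 × 15.32 = 0.304.

0.304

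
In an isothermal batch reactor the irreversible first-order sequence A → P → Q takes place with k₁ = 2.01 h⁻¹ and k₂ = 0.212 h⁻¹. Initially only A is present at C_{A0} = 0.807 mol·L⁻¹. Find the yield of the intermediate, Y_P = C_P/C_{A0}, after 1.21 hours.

The intermediate concentration in a first-order A→B→C sequence is C_P = k₁C_{A0}(e^(−k₁t) − e^(−k₂t))/(k₂−k₁).
e^(−k₁t) = e^(−2.01×1.21) = e^(−2.432) = 0.08785; e^(−k₂t) = e^(−0.2565) = 0.7737.
C_P = 2.01×0.807/(0.212−2.01) × (0.08785−0.7737) = (-0.9022)×(-0.6859) = 0.6188 mol·L⁻¹.
Y_P = C_P/C_{A0} = 0.6188/0.807 = 0.767.

0.767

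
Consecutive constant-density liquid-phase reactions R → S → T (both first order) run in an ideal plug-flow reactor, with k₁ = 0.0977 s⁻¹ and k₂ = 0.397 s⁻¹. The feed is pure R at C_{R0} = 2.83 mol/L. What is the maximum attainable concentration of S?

For a first-order series the maximum intermediate yield is C_{S,max}/C_{R0} = (k₁/k₂)^[k₂/(k₂−k₁)].
= (0.0977/0.397)^(0.397/(0.397−0.0977)) = (0.2461)^(1.326) = 0.1557.
C_{S,max} = 0.1557×2.83 = 0.441 mol/L.

0.441 mol/L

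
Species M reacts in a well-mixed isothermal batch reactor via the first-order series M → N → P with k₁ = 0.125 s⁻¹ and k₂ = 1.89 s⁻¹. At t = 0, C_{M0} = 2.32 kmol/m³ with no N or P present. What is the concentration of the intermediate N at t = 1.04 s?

0.121 kmol/m³

Solving the coupled first-order balances gives C_N(t) = [k₁/(k₂−k₁)]·C_{M0}·(e^(−k₁t) − e^(−k₂t)).
e^(−k₁t) = e^(−0.125×1.04) = e^(−0.1300) = 0.8781; e^(−k₂t) = e^(−1.966) = 0.1401.
C_N = 0.125×2.32/(1.89−0.125) × (0.8781−0.1401) = 0.1643×0.7380 = 0.1213 kmol/m³.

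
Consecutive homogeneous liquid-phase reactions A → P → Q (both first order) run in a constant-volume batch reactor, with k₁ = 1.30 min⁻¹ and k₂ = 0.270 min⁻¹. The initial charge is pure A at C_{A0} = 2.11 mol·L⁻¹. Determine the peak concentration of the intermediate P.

1.40 mol·L⁻¹

At the optimum, C_{P,max}/C_{A0} = (k₁/k₂)^[k₂/(k₂−k₁)].
= (1.30/0.270)^(0.270/(0.270−1.30)) = (4.815)^(-0.2621) = 0.6623.
C_{P,max} = 0.6623×2.11 = 1.40 mol·L⁻¹.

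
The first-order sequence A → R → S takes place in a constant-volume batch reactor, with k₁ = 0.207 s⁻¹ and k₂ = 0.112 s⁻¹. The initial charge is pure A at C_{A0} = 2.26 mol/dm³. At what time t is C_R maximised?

For first-order series the maximum of C_R occurs at t_opt = ln(k₂/k₁)/(k₂−k₁).
= ln(0.112/0.207)/(0.112−0.207) = ln(0.5411)/-0.09500 = -0.6142/-0.09500 = 6.47 s.

6.47 s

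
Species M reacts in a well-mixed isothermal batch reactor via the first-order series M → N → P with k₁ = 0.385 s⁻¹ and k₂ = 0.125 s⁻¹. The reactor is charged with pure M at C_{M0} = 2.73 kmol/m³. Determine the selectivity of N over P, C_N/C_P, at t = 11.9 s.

0.476

For first-order series with pure M initially, C_N(t) = k₁C_{M0}/(k₂−k₁)·(e^(−k₁t) − e^(−k₂t)).
e^(−k₁t) = e^(−0.385×11.9) = e^(−4.582) = 0.01024; e^(−k₂t) = e^(−1.488) = 0.2259.
C_N = 0.385×2.73/(0.125−0.385) × (0.01024−0.2259) = (-4.043)×(-0.2157) = 0.8720 kmol/m³.
C_M = C_{M0}e^(−k₁t) = 0.02795 kmol/m³, so C_P = C_{M0}−C_M−C_N = 1.830 kmol/m³; C_N/C_P = 0.476.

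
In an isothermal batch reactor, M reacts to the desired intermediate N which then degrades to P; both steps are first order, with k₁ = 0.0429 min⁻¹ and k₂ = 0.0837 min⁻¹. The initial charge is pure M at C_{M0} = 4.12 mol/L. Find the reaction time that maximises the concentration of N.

The intermediate peaks when r₁ = r₂, i.e. k₁e^(−k₁t) = k₂e^(−k₂t), giving t_opt = ln(k₂/k₁)/(k₂−k₁).
= ln(0.0837/0.0429)/(0.0837−0.0429) = ln(1.951)/0.04080 = 0.6684/0.04080 = 16.4 min.

16.4 min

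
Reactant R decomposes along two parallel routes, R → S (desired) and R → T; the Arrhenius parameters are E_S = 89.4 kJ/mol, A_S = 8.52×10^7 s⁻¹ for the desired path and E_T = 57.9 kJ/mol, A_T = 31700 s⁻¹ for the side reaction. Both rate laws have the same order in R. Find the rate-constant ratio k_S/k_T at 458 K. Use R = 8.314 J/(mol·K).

Since both paths have the same order in R, the concentration cancels and S_{S/T} = k_S/k_T = (A_S/A_T)·exp[(E_T−E_S)/(RT)].
(E_T−E_S)/(RT) = (57.9−89.4)×10³/(8.314×458) = -31500/3808 = -8.272.
k_S/k_T = (8.52×10^7/31700)·exp(-8.272) = 2688 × 2.555×10^-4 = 0.687.
Since E_S > E_T, raising the temperature improves selectivity toward S.

0.687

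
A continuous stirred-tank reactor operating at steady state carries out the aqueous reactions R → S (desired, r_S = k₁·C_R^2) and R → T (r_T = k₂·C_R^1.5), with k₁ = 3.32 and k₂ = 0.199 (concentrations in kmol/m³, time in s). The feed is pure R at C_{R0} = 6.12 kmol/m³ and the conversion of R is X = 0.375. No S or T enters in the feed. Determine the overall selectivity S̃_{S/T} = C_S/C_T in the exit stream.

32.6

Exit C_R = C_{R0}(1−X) = 6.12×0.625 = 3.825 kmol/m³.
A CSTR operates uniformly at the exit composition, giving r_S = 48.57 and r_T = 1.489 (each k·C_R^n at C_R = 3.825).
Overall selectivity = C_S/C_T = r_Sτ/(r_Tτ) = r_S/r_T = 32.6.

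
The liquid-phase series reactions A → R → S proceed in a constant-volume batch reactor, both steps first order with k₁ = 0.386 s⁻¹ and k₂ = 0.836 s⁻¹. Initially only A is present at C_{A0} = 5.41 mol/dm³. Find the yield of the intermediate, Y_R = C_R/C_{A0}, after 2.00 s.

0.235

The intermediate concentration in a first-order A→B→C sequence is C_R = k₁C_{A0}(e^(−k₁t) − e^(−k₂t))/(k₂−k₁).
e^(−k₁t) = e^(−0.386×2.00) = e^(−0.7720) = 0.4621; e^(−k₂t) = e^(−1.672) = 0.1879.
C_R = 0.386×5.41/(0.836−0.386) × (0.4621−0.1879) = 4.641×0.2742 = 1.273 mol/dm³.
Y_R = C_R/C_{A0} = 1.273/5.41 = 0.235.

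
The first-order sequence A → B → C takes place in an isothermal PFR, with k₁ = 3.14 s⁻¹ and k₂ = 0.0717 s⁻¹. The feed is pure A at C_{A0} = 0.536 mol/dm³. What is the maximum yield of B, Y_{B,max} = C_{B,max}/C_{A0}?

0.915

Evaluating C_B at τ_opt = ln(k₂/k₁)/(k₂−k₁) gives C_{B,max}/C_{A0} = (k₁/k₂)^[k₂/(k₂−k₁)].
= (3.14/0.0717)^(0.0717/(0.0717−3.14)) = (43.79)^(-0.02337) = 0.9155.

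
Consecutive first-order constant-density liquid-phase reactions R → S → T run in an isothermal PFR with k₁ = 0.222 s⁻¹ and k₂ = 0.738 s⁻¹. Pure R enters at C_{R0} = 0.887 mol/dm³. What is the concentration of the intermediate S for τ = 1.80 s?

0.155 mol/dm³

The intermediate concentration in a first-order A→B→C sequence is C_S = k₁C_{R0}(e^(−k₁τ) − e^(−k₂τ))/(k₂−k₁).
e^(−k₁τ) = e^(−0.222×1.80) = e^(−0.3996) = 0.6706; e^(−k₂τ) = e^(−1.328) = 0.2649.
C_S = 0.222×0.887/(0.738−0.222) × (0.6706−0.2649) = 0.3816×0.4057 = 0.1548 mol/dm³.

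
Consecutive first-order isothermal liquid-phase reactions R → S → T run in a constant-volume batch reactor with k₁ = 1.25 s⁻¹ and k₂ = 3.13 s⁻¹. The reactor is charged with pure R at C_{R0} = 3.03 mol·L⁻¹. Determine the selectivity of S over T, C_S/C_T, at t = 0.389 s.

Solving the coupled first-order balances gives C_S(t) = [k₁/(k₂−k₁)]·C_{R0}·(e^(−k₁t) − e^(−k₂t)).
e^(−k₁t) = e^(−1.25×0.389) = e^(−0.4863) = 0.6149; e^(−k₂t) = e^(−1.218) = 0.2959.
C_S = 1.25×3.03/(3.13−1.25) × (0.6149−0.2959) = 2.015×0.3190 = 0.6426 mol·L⁻¹.
C_R = C_{R0}e^(−k₁t) = 1.863 mol·L⁻¹, so C_T = C_{R0}−C_R−C_S = 0.5241 mol·L⁻¹; C_S/C_T = 1.23.

1.23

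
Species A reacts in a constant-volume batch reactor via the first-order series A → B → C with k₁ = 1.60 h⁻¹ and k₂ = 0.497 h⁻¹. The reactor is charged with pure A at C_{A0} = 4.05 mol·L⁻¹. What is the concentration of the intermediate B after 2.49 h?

For first-order series with pure A initially, C_B(t) = k₁C_{A0}/(k₂−k₁)·(e^(−k₁t) − e^(−k₂t)).
e^(−k₁t) = e^(−1.60×2.49) = e^(−3.984) = 0.01861; e^(−k₂t) = e^(−1.238) = 0.2901.
C_B = 1.60×4.05/(0.497−1.60) × (0.01861−0.2901) = (-5.875)×(-0.2715) = 1.595 mol·L⁻¹.

1.59 mol·L⁻¹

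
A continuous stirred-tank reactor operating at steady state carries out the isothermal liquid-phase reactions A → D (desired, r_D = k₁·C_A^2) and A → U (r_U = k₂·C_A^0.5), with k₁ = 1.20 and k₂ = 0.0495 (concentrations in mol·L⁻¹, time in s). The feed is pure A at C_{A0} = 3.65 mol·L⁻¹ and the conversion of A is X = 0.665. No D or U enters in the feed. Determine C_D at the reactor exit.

2.36 mol·L⁻¹

Exit C_A = C_{A0}(1−X) = 3.65×0.335 = 1.223 mol·L⁻¹.
Rates in a CSTR are evaluated at the outlet concentration: r_D = 1.20×1.223^2 = 1.794, r_U = 0.0495×1.223^0.5 = 0.05474.
Fraction of consumed A going to D: r_D/(r_D+r_U) = 0.9704.
C_D = 0.9704·C_{A0}·X = 0.9704×3.65×0.665 = 2.36 mol·L⁻¹.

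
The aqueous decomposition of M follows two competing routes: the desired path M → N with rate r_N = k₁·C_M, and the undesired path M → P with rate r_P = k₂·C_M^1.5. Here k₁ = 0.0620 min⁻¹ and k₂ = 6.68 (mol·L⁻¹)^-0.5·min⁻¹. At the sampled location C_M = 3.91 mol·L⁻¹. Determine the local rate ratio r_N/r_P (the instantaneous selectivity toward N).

0.00469

S_{N/P} = r_N/r_P = (k₁·C_M)/(k₂·C_M^1.5) = (k₁/k₂)·C_M^-0.5.
= (0.0620×3.910) / (6.68×3.910^1.5) = 0.2424/51.65 = 0.00469.
The undesired path is higher order in M, so low C_M (CSTR or dilute feed) favours N.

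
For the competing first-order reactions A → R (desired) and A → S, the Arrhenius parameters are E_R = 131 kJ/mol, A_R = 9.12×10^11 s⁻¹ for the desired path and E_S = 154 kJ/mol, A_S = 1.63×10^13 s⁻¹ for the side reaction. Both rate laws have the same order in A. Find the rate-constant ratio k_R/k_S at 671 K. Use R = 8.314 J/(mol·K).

3.45

k_R/k_S = (A_R/A_S)·exp[−(E_R−E_S)/(RT)] = (A_R/A_S)·exp[(E_S−E_R)/(RT)].
(E_S−E_R)/(RT) = (154−131)×10³/(8.314×671) = 23000/5579 = 4.123.
k_R/k_S = (9.12×10^11/1.63×10^13)·exp(4.123) = 0.05595 × 61.73 = 3.45.
Since E_R < E_S, lowering the temperature improves selectivity toward R.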